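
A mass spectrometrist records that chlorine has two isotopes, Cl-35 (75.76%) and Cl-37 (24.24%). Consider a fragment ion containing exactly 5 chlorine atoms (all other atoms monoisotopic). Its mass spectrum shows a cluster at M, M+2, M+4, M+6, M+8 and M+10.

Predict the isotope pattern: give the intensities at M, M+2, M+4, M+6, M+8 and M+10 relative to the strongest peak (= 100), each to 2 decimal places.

Each Cl atom is independently Cl-35 (p = 0.7576) or Cl-37 (q = 0.2424); the cluster is the binomial expansion (p + q)^5.
P(M) = 0.7576^5 = 0.249574
P(M+2) = 5 × 0.7576^4 × 0.2424^1 = 0.399266
P(M+4) = 10 × 0.7576^3 × 0.2424^2 = 0.255497
P(M+6) = 10 × 0.7576^2 × 0.2424^3 = 0.081748
P(M+8) = 5 × 0.7576^1 × 0.2424^4 = 0.013078
P(M+10) = 0.2424^5 = 0.000837
The M+2 peak is largest (0.399266); scaling to 100 gives 62.51 : 100.00 : 63.99 : 20.47 : 3.28 : 0.21.

62.51 : 100.00 : 63.99 : 20.47 : 3.28 : 0.21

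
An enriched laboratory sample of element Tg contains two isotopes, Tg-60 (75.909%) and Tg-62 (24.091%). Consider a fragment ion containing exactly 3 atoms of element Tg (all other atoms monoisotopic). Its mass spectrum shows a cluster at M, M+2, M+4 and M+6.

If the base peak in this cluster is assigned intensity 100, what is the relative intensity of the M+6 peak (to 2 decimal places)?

3.20

(0.75909 + 0.24091)^3 gives M 0.4374, M+2 0.4164, M+4 0.1322, M+6 0.0140; the largest is M.
P(M) = C(3,0) × 0.75909^3 × 0.24091^0 = 1 × 0.43740104 × 1.0000 = 0.437401 (base)
P(M+6) = C(3,3) × 0.75909^0 × 0.24091^3 = 1 × 1.0000 × 0.01398184 = 0.013982
Relative intensity = 0.013982 / 0.437401 × 100 = 3.20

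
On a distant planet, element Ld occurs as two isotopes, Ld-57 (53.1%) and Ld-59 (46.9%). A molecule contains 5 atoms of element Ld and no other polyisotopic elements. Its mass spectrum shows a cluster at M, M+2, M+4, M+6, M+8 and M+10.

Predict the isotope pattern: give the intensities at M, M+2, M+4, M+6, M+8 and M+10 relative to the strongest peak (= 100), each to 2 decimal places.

12.82 : 56.61 : 100.00 : 88.32 : 39.01 : 6.89

Expanding (0.531 + 0.469)^5:
P(M) = 0.531^5 = 0.042216
P(M+2) = 5 × 0.531^4 × 0.469^1 = 0.186432
P(M+4) = 10 × 0.531^3 × 0.469^2 = 0.329328
P(M+6) = 10 × 0.531^2 × 0.469^3 = 0.290876
P(M+8) = 5 × 0.531^1 × 0.469^4 = 0.128456
P(M+10) = 0.469^5 = 0.022692
The M+4 peak is largest (0.329328); scaling to 100 gives 12.82 : 56.61 : 100.00 : 88.32 : 39.01 : 6.89.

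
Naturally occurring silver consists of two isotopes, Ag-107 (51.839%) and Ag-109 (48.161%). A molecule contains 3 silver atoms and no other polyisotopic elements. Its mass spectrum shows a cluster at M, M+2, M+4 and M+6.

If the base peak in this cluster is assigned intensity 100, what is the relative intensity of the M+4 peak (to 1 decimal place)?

92.9

(0.51839 + 0.48161)^3 gives M 0.1393, M+2 0.3883, M+4 0.3607, M+6 0.1117; the largest is M+2.
P(M+2) = C(3,1) × 0.51839^2 × 0.48161^1 = 3 × 0.26872819 × 0.48161 = 0.388267 (base)
P(M+4) = C(3,2) × 0.51839^1 × 0.48161^2 = 3 × 0.51839 × 0.23194819 = 0.360719
Relative intensity = 0.360719 / 0.388267 × 100 = 92.9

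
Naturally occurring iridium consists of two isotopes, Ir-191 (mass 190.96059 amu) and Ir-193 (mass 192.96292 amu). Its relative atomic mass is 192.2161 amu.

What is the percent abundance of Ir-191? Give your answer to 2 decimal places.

37.30%

Let x be the fractional abundance of Ir-191; then Ir-193 has abundance 1 − x.
190.96059·x + 192.96292·(1 − x) = 192.2161
(190.96059 − 192.96292)·x = 192.2161 − 192.96292
x = -0.74682 / -2.00233 = 0.37298 → 37.30% Ir-191, 62.70% Ir-193.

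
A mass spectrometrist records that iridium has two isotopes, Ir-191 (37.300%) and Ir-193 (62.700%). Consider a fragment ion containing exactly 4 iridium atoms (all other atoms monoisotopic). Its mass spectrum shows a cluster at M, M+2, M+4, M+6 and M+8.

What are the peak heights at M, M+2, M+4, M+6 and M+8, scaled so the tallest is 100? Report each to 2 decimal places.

The 4 Ir atoms are independent, so intensities follow the terms of (0.37300 + 0.62700)^4.
P(M) = 0.37300^4 = 0.019357
P(M+2) = 4 × 0.37300^3 × 0.62700^1 = 0.130153
P(M+4) = 6 × 0.37300^2 × 0.62700^2 = 0.328174
P(M+6) = 4 × 0.37300^1 × 0.62700^3 = 0.367766
P(M+8) = 0.62700^4 = 0.154550
The M+6 peak is largest (0.367766); scaling to 100 gives 5.26 : 35.39 : 89.23 : 100.00 : 42.02.

5.26 : 35.39 : 89.23 : 100.00 : 42.02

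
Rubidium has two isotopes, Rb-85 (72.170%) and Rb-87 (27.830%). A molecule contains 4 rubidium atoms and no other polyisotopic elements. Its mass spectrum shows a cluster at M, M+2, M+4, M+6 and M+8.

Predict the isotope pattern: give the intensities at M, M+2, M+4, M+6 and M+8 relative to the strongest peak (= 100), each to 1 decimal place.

64.8 : 100.0 : 57.8 : 14.9 : 1.4

Expanding (0.72170 + 0.27830)^4:
P(M) = 0.72170^4 = 0.271286
P(M+2) = 4 × 0.72170^3 × 0.27830^1 = 0.418450
P(M+4) = 6 × 0.72170^2 × 0.27830^2 = 0.242042
P(M+6) = 4 × 0.72170^1 × 0.27830^3 = 0.062224
P(M+8) = 0.27830^4 = 0.005999
The M+2 peak is largest (0.418450); scaling to 100 gives 64.8 : 100.0 : 57.8 : 14.9 : 1.4.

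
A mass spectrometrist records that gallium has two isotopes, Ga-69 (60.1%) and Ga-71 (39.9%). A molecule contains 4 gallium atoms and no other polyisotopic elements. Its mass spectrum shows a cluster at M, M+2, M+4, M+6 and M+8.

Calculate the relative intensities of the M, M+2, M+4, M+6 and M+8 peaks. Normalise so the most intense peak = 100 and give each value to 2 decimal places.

Expanding (0.601 + 0.399)^4:
P(M) = 0.601^4 = 0.130466
P(M+2) = 4 × 0.601^3 × 0.399^1 = 0.346463
P(M+4) = 6 × 0.601^2 × 0.399^2 = 0.345021
P(M+6) = 4 × 0.601^1 × 0.399^3 = 0.152705
P(M+8) = 0.399^4 = 0.025345
The M+2 peak is largest (0.346463); scaling to 100 gives 37.66 : 100.00 : 99.58 : 44.08 : 7.32.

37.66 : 100.00 : 99.58 : 44.08 : 7.32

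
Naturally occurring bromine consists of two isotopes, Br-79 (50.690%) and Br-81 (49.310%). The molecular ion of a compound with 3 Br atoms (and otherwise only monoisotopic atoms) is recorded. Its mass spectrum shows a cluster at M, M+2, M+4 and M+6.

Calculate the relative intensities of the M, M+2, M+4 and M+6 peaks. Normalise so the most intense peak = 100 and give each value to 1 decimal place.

34.3 : 100.0 : 97.3 : 31.5

Each Br atom is independently Br-79 (p = 0.50690) or Br-81 (q = 0.49310); the cluster is the binomial expansion (p + q)^3.
P(M) = 0.50690^3 = 0.130247
P(M+2) = 3 × 0.50690^2 × 0.49310^1 = 0.380103
P(M+4) = 3 × 0.50690^1 × 0.49310^2 = 0.369755
P(M+6) = 0.49310^3 = 0.119896
The M+2 peak is largest (0.380103); scaling to 100 gives 34.3 : 100.0 : 97.3 : 31.5.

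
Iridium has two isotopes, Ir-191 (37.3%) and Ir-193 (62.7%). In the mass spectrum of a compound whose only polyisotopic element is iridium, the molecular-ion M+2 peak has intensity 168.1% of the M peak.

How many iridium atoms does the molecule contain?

For n independent Ir atoms, I(M+2)/I(M) = n · (abundance Ir-193) / (abundance Ir-191) = n · 0.627/0.373.
n = 1.681 × 0.373/0.627 = 1.00 ≈ 1

1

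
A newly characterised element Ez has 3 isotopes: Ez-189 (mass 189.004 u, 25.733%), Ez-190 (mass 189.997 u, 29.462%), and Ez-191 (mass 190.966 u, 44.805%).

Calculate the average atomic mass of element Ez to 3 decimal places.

190.176 u

The abundance-weighted mean is 0.25733 × 189.004 + 0.29462 × 189.997 + 0.44805 × 190.966
= 48.6364 + 55.9769 + 85.5623 = 190.1756 u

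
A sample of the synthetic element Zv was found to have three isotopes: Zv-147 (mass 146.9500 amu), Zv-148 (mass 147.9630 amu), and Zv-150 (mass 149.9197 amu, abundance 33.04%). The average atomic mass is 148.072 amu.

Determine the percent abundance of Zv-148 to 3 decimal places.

13.900%

Let x and y be the fractions of Zv-147 and Zv-148. Then x + y = 1 − 0.3304 = 0.6696 and 146.9500x + 147.9630y = 148.072 − 0.3304×149.9197 = 98.53853112.
Substituting: 146.9500x + 147.9630(0.6696 − x) = 98.53853112
(146.9500 − 147.9630)x = -0.53749368  ⇒  x = 0.53060, y = 0.13900
Zv-147: 53.060%, Zv-148: 13.900%.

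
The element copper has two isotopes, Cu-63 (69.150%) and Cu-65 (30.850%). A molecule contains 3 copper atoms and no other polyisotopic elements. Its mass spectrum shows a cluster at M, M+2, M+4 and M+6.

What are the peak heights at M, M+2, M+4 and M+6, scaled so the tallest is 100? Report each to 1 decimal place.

The 3 Cu atoms are independent, so intensities follow the terms of (0.69150 + 0.30850)^3.
P(M) = 0.69150^3 = 0.330656
P(M+2) = 3 × 0.69150^2 × 0.30850^1 = 0.442548
P(M+4) = 3 × 0.69150^1 × 0.30850^2 = 0.197435
P(M+6) = 0.30850^3 = 0.029361
The M+2 peak is largest (0.442548); scaling to 100 gives 74.7 : 100.0 : 44.6 : 6.6.

74.7 : 100.0 : 44.6 : 6.6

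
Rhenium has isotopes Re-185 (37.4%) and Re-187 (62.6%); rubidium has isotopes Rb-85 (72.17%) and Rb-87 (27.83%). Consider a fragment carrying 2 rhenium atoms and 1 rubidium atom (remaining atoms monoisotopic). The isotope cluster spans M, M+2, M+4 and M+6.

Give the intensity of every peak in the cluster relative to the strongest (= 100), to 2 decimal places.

24.44 : 91.22 : 100.00 : 26.40

Rhenium pattern (n=2): 0.139876 : 0.468248 : 0.391876
Rubidium pattern (n=1): 0.7217 : 0.2783
Convolve the two distributions (both contribute in 2-u steps):
  M: 0.139876×0.7217 = 0.100949
  M+2: 0.139876×0.2783 + 0.468248×0.7217 = 0.376862
  M+4: 0.468248×0.2783 + 0.391876×0.7217 = 0.413130
  M+6: 0.391876×0.2783 = 0.109059
Scale to base peak (0.413130) = 100: 24.44 : 91.22 : 100.00 : 26.40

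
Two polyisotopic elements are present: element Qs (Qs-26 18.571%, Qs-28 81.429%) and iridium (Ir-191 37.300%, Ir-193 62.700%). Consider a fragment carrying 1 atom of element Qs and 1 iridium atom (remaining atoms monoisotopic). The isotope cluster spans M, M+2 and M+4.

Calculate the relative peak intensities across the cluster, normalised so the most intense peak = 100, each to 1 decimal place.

13.6 : 82.3 : 100.0

Element Qs pattern (n=1): 0.18571 : 0.81429
Iridium pattern (n=1): 0.3730 : 0.6270
Convolve the two distributions (both contribute in 2-u steps):
  M: 0.18571×0.3730 = 0.069270
  M+2: 0.18571×0.6270 + 0.81429×0.3730 = 0.420170
  M+4: 0.81429×0.6270 = 0.510560
Scale to base peak (0.510560) = 100: 13.6 : 82.3 : 100.0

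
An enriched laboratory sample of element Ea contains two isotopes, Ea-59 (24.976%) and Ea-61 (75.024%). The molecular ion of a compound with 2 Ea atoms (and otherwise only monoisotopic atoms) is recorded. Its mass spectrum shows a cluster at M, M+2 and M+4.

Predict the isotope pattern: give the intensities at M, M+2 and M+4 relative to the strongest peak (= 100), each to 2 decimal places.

Expanding (0.24976 + 0.75024)^2:
P(M) = 0.24976^2 = 0.062380
P(M+2) = 2 × 0.24976^1 × 0.75024^1 = 0.374760
P(M+4) = 0.75024^2 = 0.562860
The M+4 peak is largest (0.562860); scaling to 100 gives 11.08 : 66.58 : 100.00.

11.08 : 66.58 : 100.00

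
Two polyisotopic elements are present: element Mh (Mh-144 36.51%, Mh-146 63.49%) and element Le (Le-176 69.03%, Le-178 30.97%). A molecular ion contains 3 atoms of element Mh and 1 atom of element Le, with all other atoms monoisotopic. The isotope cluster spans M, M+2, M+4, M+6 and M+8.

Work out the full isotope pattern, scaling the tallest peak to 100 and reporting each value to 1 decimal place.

Element Mh pattern (n=3): 0.0486671 : 0.25389272 : 0.44151325 : 0.25592693
Element Le pattern (n=1): 0.6903 : 0.3097
Convolve the two distributions (both contribute in 2-u steps):
  M: 0.0486671×0.6903 = 0.033595
  M+2: 0.0486671×0.3097 + 0.25389272×0.6903 = 0.190334
  M+4: 0.25389272×0.3097 + 0.44151325×0.6903 = 0.383407
  M+6: 0.44151325×0.3097 + 0.25592693×0.6903 = 0.313403
  M+8: 0.25592693×0.3097 = 0.079261
Scale to base peak (0.383407) = 100: 8.8 : 49.6 : 100.0 : 81.7 : 20.7

8.8 : 49.6 : 100.0 : 81.7 : 20.7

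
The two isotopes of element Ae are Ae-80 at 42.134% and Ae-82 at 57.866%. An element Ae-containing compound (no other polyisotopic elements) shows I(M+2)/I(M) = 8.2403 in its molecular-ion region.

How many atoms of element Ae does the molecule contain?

For n independent Ae atoms, I(M+2)/I(M) = n · (abundance Ae-82) / (abundance Ae-80) = n · 0.57866/0.42134.
n = 8.2403 × 0.42134/0.57866 = 6.00 ≈ 6

6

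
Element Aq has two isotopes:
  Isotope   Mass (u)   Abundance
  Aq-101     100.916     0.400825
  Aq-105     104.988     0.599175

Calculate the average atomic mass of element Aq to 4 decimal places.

103.3558 u

Ar = Σ fᵢ·mᵢ = 0.400825 × 100.916 + 0.599175 × 104.988
= 40.44966 + 62.90618 = 103.35584 u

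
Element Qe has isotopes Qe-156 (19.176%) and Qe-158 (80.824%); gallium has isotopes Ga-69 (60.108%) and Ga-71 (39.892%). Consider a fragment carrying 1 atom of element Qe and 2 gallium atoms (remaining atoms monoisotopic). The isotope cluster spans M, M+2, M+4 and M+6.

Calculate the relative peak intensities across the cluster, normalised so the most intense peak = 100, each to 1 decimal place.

Element Qe pattern (n=1): 0.19176 : 0.80824
Gallium pattern (n=2): 0.36129717 : 0.47956567 : 0.15913717
Convolve the two distributions (both contribute in 2-u steps):
  M: 0.19176×0.36129717 = 0.069282
  M+2: 0.19176×0.47956567 + 0.80824×0.36129717 = 0.383976
  M+4: 0.19176×0.15913717 + 0.80824×0.47956567 = 0.418120
  M+6: 0.80824×0.15913717 = 0.128621
Scale to base peak (0.418120) = 100: 16.6 : 91.8 : 100.0 : 30.8

16.6 : 91.8 : 100.0 : 30.8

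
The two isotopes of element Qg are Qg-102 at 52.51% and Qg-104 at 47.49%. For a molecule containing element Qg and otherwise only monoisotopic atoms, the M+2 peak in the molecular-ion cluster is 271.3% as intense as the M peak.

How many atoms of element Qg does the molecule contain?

3

The M+2/M ratio from n Qg atoms is n · q/p = n · 0.4749/0.5251.
n = 2.713 × 0.5251/0.4749 = 3.00 ≈ 3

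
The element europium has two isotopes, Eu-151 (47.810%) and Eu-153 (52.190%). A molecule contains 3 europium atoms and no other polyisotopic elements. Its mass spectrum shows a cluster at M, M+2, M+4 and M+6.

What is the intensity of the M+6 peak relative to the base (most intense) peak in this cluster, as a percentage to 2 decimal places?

36.39%

(0.47810 + 0.52190)^3 gives M 0.1093, M+2 0.3579, M+4 0.3907, M+6 0.1422; the largest is M+4.
P(M+4) = C(3,2) × 0.47810^1 × 0.52190^2 = 3 × 0.4781 × 0.27237961 = 0.390674 (base)
P(M+6) = C(3,3) × 0.47810^0 × 0.52190^3 = 1 × 1.0000 × 0.14215492 = 0.142155
Relative intensity = 0.142155 / 0.390674 × 100 = 36.39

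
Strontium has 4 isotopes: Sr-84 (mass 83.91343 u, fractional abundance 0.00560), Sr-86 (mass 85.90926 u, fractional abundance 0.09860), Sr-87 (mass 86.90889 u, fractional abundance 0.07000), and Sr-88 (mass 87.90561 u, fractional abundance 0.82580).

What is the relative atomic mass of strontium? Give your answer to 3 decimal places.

Average mass = Σ (abundance × isotope mass) = 0.00560 × 83.91343 + 0.09860 × 85.90926 + 0.07000 × 86.90889 + 0.82580 × 87.90561
= 0.469915 + 8.470653 + 6.083622 + 72.592453 = 87.616643 u

87.617 u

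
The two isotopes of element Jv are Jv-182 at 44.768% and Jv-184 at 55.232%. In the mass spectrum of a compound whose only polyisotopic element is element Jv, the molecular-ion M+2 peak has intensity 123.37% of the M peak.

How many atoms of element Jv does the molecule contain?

1

For n independent Jv atoms, I(M+2)/I(M) = n · (abundance Jv-184) / (abundance Jv-182) = n · 0.55232/0.44768.
n = 1.2337 × 0.44768/0.55232 = 1.00 ≈ 1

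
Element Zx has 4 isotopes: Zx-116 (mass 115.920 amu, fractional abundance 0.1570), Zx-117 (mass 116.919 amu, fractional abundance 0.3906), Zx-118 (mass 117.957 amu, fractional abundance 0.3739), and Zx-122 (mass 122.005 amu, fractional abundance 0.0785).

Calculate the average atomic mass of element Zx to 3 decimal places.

117.550 amu

Ar = Σ fᵢ·mᵢ = 0.1570 × 115.920 + 0.3906 × 116.919 + 0.3739 × 117.957 + 0.0785 × 122.005
= 18.1994 + 45.6686 + 44.1041 + 9.5774 = 117.5495 amu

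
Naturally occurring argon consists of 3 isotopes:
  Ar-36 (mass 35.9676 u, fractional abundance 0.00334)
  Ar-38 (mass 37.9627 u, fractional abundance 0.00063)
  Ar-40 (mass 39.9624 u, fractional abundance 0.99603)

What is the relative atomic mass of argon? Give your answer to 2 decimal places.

39.95 u

Average mass = Σ (abundance × isotope mass) = 0.00334 × 35.9676 + 0.00063 × 37.9627 + 0.99603 × 39.9624
= 0.12013 + 0.02392 + 39.80375 = 39.94780 u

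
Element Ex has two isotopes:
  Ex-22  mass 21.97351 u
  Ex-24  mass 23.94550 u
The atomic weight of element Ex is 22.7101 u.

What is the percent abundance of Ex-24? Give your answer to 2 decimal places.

37.35%

With x = fraction of Ex-22 (so Ex-24 is 1 − x):
21.97351·x + 23.94550·(1 − x) = 22.7101
(21.97351 − 23.94550)·x = 22.7101 − 23.94550
x = -1.23540 / -1.97199 = 0.62647 → 62.65% Ex-22, 37.35% Ex-24.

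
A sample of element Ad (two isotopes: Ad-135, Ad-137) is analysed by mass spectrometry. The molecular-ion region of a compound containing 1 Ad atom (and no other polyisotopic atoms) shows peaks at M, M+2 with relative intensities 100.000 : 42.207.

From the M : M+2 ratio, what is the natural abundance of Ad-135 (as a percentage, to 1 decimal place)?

Let p = fractional abundance of Ad-135. I(M+2)/I(M) = [C(1,1)·p^0·(1−p)] / p^1 = 1·(1−p)/p = 42.207/100.000 = 0.4221
(1−p)/p = 0.4221/1 = 0.4221  ⇒  p = 1/(1 + 0.4221) = 0.7032
Ad-135: 70.3%, Ad-137: 29.7%.

70.3%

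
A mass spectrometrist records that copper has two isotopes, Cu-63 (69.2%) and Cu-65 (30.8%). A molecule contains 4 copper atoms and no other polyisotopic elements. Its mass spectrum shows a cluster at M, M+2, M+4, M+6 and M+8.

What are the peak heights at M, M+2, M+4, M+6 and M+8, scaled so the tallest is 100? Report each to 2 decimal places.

Expanding (0.692 + 0.308)^4:
P(M) = 0.692^4 = 0.229311
P(M+2) = 4 × 0.692^3 × 0.308^1 = 0.408253
P(M+4) = 6 × 0.692^2 × 0.308^2 = 0.272562
P(M+6) = 4 × 0.692^1 × 0.308^3 = 0.080876
P(M+8) = 0.308^4 = 0.008999
The M+2 peak is largest (0.408253); scaling to 100 gives 56.17 : 100.00 : 66.76 : 19.81 : 2.20.

56.17 : 100.00 : 66.76 : 19.81 : 2.20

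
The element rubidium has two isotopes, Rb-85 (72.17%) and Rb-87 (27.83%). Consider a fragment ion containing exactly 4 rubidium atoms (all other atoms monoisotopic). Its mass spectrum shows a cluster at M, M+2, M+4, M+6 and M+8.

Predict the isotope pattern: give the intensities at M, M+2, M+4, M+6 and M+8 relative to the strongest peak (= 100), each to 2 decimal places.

Expanding (0.7217 + 0.2783)^4:
P(M) = 0.7217^4 = 0.271286
P(M+2) = 4 × 0.7217^3 × 0.2783^1 = 0.418450
P(M+4) = 6 × 0.7217^2 × 0.2783^2 = 0.242042
P(M+6) = 4 × 0.7217^1 × 0.2783^3 = 0.062224
P(M+8) = 0.2783^4 = 0.005999
The M+2 peak is largest (0.418450); scaling to 100 gives 64.83 : 100.00 : 57.84 : 14.87 : 1.43.

64.83 : 100.00 : 57.84 : 14.87 : 1.43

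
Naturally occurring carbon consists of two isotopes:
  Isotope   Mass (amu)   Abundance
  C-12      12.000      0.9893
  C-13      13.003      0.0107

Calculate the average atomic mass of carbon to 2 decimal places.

12.01 amu

Ar = Σ fᵢ·mᵢ = 0.9893 × 12.000 + 0.0107 × 13.003
= 11.8716 + 0.1391 = 12.0107 amu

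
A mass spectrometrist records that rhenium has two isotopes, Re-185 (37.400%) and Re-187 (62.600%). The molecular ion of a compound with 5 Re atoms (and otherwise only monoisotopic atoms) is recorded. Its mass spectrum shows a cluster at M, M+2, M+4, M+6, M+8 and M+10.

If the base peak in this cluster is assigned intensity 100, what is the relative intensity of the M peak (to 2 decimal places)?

2.13

Binomial terms of (0.37400 + 0.62600)^5: M 0.0073, M+2 0.0612, M+4 0.2050, M+6 0.3431, M+8 0.2872, M+10 0.0961 → M+6 is the base peak.
P(M+6) = C(5,3) × 0.37400^2 × 0.62600^3 = 10 × 0.139876 × 0.24531438 = 0.343136 (base)
P(M) = C(5,0) × 0.37400^5 × 0.62600^0 = 1 × 0.00731742 × 1.0000 = 0.007317
Relative intensity = 0.007317 / 0.343136 × 100 = 2.13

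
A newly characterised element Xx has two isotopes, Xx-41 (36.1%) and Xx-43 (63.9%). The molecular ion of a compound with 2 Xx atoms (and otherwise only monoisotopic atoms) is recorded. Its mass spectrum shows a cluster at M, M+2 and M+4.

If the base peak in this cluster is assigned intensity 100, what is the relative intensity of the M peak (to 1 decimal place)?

28.2

Binomial terms of (0.361 + 0.639)^2: M 0.1303, M+2 0.4614, M+4 0.4083 → M+2 is the base peak.
P(M+2) = C(2,1) × 0.361^1 × 0.639^1 = 2 × 0.3610 × 0.6390 = 0.461358 (base)
P(M) = C(2,0) × 0.361^2 × 0.639^0 = 1 × 0.130321 × 1.0000 = 0.130321
Relative intensity = 0.130321 / 0.461358 × 100 = 28.2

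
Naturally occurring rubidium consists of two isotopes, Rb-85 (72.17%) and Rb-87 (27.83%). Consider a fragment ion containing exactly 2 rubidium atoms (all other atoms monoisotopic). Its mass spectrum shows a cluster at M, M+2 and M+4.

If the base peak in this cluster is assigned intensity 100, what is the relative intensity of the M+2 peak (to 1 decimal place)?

77.1

(0.7217 + 0.2783)^2 gives M 0.5209, M+2 0.4017, M+4 0.0775; the largest is M.
P(M) = C(2,0) × 0.7217^2 × 0.2783^0 = 1 × 0.52085089 × 1.0000 = 0.520851 (base)
P(M+2) = C(2,1) × 0.7217^1 × 0.2783^1 = 2 × 0.7217 × 0.2783 = 0.401698
Relative intensity = 0.401698 / 0.520851 × 100 = 77.1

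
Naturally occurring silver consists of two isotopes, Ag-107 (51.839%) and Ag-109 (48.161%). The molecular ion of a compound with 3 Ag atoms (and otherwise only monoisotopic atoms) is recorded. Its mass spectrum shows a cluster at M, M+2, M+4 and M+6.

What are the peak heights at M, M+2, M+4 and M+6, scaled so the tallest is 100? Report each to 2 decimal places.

35.88 : 100.00 : 92.90 : 28.77

Each Ag atom is independently Ag-107 (p = 0.51839) or Ag-109 (q = 0.48161); the cluster is the binomial expansion (p + q)^3.
P(M) = 0.51839^3 = 0.139306
P(M+2) = 3 × 0.51839^2 × 0.48161^1 = 0.388267
P(M+4) = 3 × 0.51839^1 × 0.48161^2 = 0.360719
P(M+6) = 0.48161^3 = 0.111709
The M+2 peak is largest (0.388267); scaling to 100 gives 35.88 : 100.00 : 92.90 : 28.77.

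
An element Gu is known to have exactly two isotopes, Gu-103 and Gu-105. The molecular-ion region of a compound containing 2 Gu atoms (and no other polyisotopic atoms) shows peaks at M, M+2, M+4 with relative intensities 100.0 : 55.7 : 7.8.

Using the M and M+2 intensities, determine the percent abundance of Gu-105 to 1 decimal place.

21.8%

If p is the fraction of Gu that is Gu-103, then I(M+2)/I(M) = [C(2,1)·p^1·(1−p)] / p^2 = 2·(1−p)/p = 55.7/100.0 = 0.5570
(1−p)/p = 0.5570/2 = 0.2785  ⇒  p = 1/(1 + 0.2785) = 0.7822
Gu-103: 78.2%, Gu-105: 21.8%.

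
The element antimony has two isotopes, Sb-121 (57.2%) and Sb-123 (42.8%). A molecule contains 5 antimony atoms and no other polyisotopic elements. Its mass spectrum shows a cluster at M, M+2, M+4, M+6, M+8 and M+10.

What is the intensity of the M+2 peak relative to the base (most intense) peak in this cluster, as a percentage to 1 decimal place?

66.8%

(0.572 + 0.428)^5 gives M 0.0612, M+2 0.2291, M+4 0.3428, M+6 0.2565, M+8 0.0960, M+10 0.0144; the largest is M+4.
P(M+4) = C(5,2) × 0.572^3 × 0.428^2 = 10 × 0.18714925 × 0.183184 = 0.342827 (base)
P(M+2) = C(5,1) × 0.572^4 × 0.428^1 = 5 × 0.10704937 × 0.4280 = 0.229086
Relative intensity = 0.229086 / 0.342827 × 100 = 66.8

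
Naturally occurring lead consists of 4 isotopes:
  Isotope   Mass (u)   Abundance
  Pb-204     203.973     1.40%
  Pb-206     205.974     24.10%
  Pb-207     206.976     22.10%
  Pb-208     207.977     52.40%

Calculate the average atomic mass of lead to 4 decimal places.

Ar = Σ fᵢ·mᵢ = 0.0140 × 203.973 + 0.2410 × 205.974 + 0.2210 × 206.976 + 0.5240 × 207.977
= 2.85562 + 49.63973 + 45.74170 + 108.97995 = 207.21700 u

207.2170 u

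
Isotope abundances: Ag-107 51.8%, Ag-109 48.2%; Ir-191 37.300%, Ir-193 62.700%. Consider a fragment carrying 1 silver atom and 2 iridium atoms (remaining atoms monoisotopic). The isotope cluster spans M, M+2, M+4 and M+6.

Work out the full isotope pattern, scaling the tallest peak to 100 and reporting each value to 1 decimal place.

Silver pattern (n=1): 0.5180 : 0.4820
Iridium pattern (n=2): 0.139129 : 0.467742 : 0.393129
Convolve the two distributions (both contribute in 2-u steps):
  M: 0.5180×0.139129 = 0.072069
  M+2: 0.5180×0.467742 + 0.4820×0.139129 = 0.309351
  M+4: 0.5180×0.393129 + 0.4820×0.467742 = 0.429092
  M+6: 0.4820×0.393129 = 0.189488
Scale to base peak (0.429092) = 100: 16.8 : 72.1 : 100.0 : 44.2

16.8 : 72.1 : 100.0 : 44.2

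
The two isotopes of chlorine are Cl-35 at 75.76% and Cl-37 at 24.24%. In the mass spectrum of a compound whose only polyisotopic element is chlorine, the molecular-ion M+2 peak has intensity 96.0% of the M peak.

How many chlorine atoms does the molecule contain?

3

The M+2/M ratio from n Cl atoms is n · q/p = n · 0.2424/0.7576.
n = 0.960 × 0.7576/0.2424 = 3.00 ≈ 3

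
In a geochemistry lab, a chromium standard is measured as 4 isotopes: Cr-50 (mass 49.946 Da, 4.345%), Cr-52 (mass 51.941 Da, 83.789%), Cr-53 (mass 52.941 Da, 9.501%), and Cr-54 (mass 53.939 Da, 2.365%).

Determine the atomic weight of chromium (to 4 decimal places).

51.9966 Da

Weight each isotope mass by its fractional abundance: 0.04345 × 49.946 + 0.83789 × 51.941 + 0.09501 × 52.941 + 0.02365 × 53.939
= 2.17015 + 43.52084 + 5.02992 + 1.27566 = 51.99657 Da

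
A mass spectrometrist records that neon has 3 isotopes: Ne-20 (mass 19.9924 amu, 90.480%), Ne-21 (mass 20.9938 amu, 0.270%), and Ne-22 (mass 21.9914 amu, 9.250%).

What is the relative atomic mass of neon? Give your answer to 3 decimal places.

20.180 amu

Weight each isotope mass by its fractional abundance: 0.90480 × 19.9924 + 0.00270 × 20.9938 + 0.09250 × 21.9914
= 18.08912 + 0.05668 + 2.03420 = 20.18000 amu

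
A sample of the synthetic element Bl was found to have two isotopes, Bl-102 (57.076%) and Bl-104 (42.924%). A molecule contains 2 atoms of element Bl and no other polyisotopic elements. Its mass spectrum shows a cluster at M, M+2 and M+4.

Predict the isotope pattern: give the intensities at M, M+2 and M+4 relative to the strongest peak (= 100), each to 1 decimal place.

The 2 Bl atoms are independent, so intensities follow the terms of (0.57076 + 0.42924)^2.
P(M) = 0.57076^2 = 0.325767
P(M+2) = 2 × 0.57076^1 × 0.42924^1 = 0.489986
P(M+4) = 0.42924^2 = 0.184247
The M+2 peak is largest (0.489986); scaling to 100 gives 66.5 : 100.0 : 37.6.

66.5 : 100.0 : 37.6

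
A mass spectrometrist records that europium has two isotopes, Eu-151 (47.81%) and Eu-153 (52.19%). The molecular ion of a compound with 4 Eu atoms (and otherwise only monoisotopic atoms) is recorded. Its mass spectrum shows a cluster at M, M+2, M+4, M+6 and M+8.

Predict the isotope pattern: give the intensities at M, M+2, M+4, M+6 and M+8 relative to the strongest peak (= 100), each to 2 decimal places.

The 4 Eu atoms are independent, so intensities follow the terms of (0.4781 + 0.5219)^4.
P(M) = 0.4781^4 = 0.052249
P(M+2) = 4 × 0.4781^3 × 0.5219^1 = 0.228141
P(M+4) = 6 × 0.4781^2 × 0.5219^2 = 0.373563
P(M+6) = 4 × 0.4781^1 × 0.5219^3 = 0.271857
P(M+8) = 0.5219^4 = 0.074191
The M+4 peak is largest (0.373563); scaling to 100 gives 13.99 : 61.07 : 100.00 : 72.77 : 19.86.

13.99 : 61.07 : 100.00 : 72.77 : 19.86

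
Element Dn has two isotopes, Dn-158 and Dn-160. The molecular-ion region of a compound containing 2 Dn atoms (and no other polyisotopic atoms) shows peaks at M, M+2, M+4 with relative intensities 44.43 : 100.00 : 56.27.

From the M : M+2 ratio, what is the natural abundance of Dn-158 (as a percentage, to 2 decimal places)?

Write p for the Dn-158 fraction. I(M+2)/I(M) = [C(2,1)·p^1·(1−p)] / p^2 = 2·(1−p)/p = 100.00/44.43 = 2.2507
(1−p)/p = 2.2507/2 = 1.1254  ⇒  p = 1/(1 + 1.1254) = 0.4705
Dn-158: 47.05%, Dn-160: 52.95%.

47.05%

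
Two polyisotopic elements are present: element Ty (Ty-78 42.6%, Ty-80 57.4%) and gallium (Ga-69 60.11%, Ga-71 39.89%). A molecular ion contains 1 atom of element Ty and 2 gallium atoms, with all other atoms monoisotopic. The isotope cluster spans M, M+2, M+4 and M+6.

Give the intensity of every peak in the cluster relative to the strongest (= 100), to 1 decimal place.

37.4 : 100.0 : 83.3 : 22.2

Element Ty pattern (n=1): 0.4260 : 0.5740
Gallium pattern (n=2): 0.36132121 : 0.47955758 : 0.15912121
Convolve the two distributions (both contribute in 2-u steps):
  M: 0.4260×0.36132121 = 0.153923
  M+2: 0.4260×0.47955758 + 0.5740×0.36132121 = 0.411690
  M+4: 0.4260×0.15912121 + 0.5740×0.47955758 = 0.343052
  M+6: 0.5740×0.15912121 = 0.091336
Scale to base peak (0.411690) = 100: 37.4 : 100.0 : 83.3 : 22.2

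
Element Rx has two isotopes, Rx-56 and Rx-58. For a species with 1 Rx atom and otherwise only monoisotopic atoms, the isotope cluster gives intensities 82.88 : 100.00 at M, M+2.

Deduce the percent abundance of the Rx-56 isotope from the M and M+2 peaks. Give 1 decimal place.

45.3%

Write p for the Rx-56 fraction. I(M+2)/I(M) = [C(1,1)·p^0·(1−p)] / p^1 = 1·(1−p)/p = 100.00/82.88 = 1.2066
(1−p)/p = 1.2066/1 = 1.2066  ⇒  p = 1/(1 + 1.2066) = 0.4532
Rx-56: 45.3%, Rx-58: 54.7%.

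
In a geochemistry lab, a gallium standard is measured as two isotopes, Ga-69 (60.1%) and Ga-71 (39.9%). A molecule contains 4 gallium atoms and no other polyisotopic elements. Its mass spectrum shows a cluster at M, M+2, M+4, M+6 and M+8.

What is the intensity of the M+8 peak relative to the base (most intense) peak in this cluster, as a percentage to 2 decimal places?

7.32%

Binomial terms of (0.601 + 0.399)^4: M 0.1305, M+2 0.3465, M+4 0.3450, M+6 0.1527, M+8 0.0253 → M+2 is the base peak.
P(M+2) = C(4,1) × 0.601^3 × 0.399^1 = 4 × 0.2170818 × 0.3990 = 0.346463 (base)
P(M+8) = C(4,4) × 0.601^0 × 0.399^4 = 1 × 1.0000 × 0.02534496 = 0.025345
Relative intensity = 0.025345 / 0.346463 × 100 = 7.32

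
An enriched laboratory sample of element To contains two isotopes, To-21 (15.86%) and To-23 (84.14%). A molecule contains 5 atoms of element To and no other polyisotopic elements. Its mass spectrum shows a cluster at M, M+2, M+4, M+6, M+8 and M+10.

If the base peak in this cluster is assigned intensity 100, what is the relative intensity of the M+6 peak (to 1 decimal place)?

35.5

(0.1586 + 0.8414)^5 gives M 0.0001, M+2 0.0027, M+4 0.0282, M+6 0.1498, M+8 0.3975, M+10 0.4217; the largest is M+10.
P(M+10) = C(5,5) × 0.1586^0 × 0.8414^5 = 1 × 1.0000 × 0.42170868 = 0.421709 (base)
P(M+6) = C(5,3) × 0.1586^2 × 0.8414^3 = 10 × 0.02515396 × 0.59567246 = 0.149835
Relative intensity = 0.149835 / 0.421709 × 100 = 35.5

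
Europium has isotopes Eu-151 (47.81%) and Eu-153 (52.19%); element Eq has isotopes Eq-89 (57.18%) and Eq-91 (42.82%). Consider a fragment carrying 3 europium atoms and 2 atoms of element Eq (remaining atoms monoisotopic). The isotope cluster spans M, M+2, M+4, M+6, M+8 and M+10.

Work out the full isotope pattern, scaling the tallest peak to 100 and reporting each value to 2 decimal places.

11.06 : 52.79 : 100.00 : 93.93 : 43.73 : 8.07

Europium pattern (n=3): 0.10928391 : 0.3578871 : 0.39067407 : 0.14215492
Element Eq pattern (n=2): 0.32695524 : 0.48968952 : 0.18335524
Convolve the two distributions (both contribute in 2-u steps):
  M: 0.10928391×0.32695524 = 0.035731
  M+2: 0.10928391×0.48968952 + 0.3578871×0.32695524 = 0.170528
  M+4: 0.10928391×0.18335524 + 0.3578871×0.48968952 + 0.39067407×0.32695524 = 0.323024
  M+6: 0.3578871×0.18335524 + 0.39067407×0.48968952 + 0.14215492×0.32695524 = 0.303408
  M+8: 0.39067407×0.18335524 + 0.14215492×0.48968952 = 0.141244
  M+10: 0.14215492×0.18335524 = 0.026065
Scale to base peak (0.323024) = 100: 11.06 : 52.79 : 100.00 : 93.93 : 43.73 : 8.07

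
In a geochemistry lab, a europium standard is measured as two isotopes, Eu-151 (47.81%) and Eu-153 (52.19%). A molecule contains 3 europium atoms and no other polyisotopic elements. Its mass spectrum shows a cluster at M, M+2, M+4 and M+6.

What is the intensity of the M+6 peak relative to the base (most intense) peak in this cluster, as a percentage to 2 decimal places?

36.39%

Term probabilities: M 0.1093, M+2 0.3579, M+4 0.3907, M+6 0.1422. Base peak = M+4.
P(M+4) = C(3,2) × 0.4781^1 × 0.5219^2 = 3 × 0.4781 × 0.27237961 = 0.390674 (base)
P(M+6) = C(3,3) × 0.4781^0 × 0.5219^3 = 1 × 1.0000 × 0.14215492 = 0.142155
Relative intensity = 0.142155 / 0.390674 × 100 = 36.39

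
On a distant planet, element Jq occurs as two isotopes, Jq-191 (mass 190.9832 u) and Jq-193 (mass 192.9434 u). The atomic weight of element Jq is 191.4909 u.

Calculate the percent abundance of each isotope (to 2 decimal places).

Jq-191: 74.10%, Jq-193: 25.90%

With x = fraction of Jq-191 (so Jq-193 is 1 − x):
190.9832·x + 192.9434·(1 − x) = 191.4909
(190.9832 − 192.9434)·x = 191.4909 − 192.9434
x = -1.4525 / -1.9602 = 0.74100 → 74.10% Jq-191, 25.90% Jq-193.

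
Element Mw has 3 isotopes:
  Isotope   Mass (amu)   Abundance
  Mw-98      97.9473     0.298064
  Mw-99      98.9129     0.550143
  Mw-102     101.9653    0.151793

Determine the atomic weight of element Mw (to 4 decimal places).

99.0884 amu

Ar = Σ fᵢ·mᵢ = 0.298064 × 97.9473 + 0.550143 × 98.9129 + 0.151793 × 101.9653
= 29.19456 + 54.41624 + 15.47762 = 99.08842 amu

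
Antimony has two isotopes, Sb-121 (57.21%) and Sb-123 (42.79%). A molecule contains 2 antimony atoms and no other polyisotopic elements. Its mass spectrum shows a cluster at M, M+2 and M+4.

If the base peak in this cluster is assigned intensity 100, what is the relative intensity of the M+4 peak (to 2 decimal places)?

Term probabilities: M 0.3273, M+2 0.4896, M+4 0.1831. Base peak = M+2.
P(M+2) = C(2,1) × 0.5721^1 × 0.4279^1 = 2 × 0.5721 × 0.4279 = 0.489603 (base)
P(M+4) = C(2,2) × 0.5721^0 × 0.4279^2 = 1 × 1.0000 × 0.18309841 = 0.183098
Relative intensity = 0.183098 / 0.489603 × 100 = 37.40

37.40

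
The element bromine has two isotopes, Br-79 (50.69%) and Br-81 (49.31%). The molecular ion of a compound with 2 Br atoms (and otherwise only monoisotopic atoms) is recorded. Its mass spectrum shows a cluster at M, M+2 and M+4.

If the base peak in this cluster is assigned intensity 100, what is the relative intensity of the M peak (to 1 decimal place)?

51.4

Binomial terms of (0.5069 + 0.4931)^2: M 0.2569, M+2 0.4999, M+4 0.2431 → M+2 is the base peak.
P(M+2) = C(2,1) × 0.5069^1 × 0.4931^1 = 2 × 0.5069 × 0.4931 = 0.499905 (base)
P(M) = C(2,0) × 0.5069^2 × 0.4931^0 = 1 × 0.25694761 × 1.0000 = 0.256948
Relative intensity = 0.256948 / 0.499905 × 100 = 51.4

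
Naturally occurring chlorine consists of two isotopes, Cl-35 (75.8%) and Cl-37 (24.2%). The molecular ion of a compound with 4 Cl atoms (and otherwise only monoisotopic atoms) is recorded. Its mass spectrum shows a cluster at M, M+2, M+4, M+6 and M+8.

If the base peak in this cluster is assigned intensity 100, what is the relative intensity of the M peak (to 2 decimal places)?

78.31

Binomial terms of (0.758 + 0.242)^4: M 0.3301, M+2 0.4216, M+4 0.2019, M+6 0.0430, M+8 0.0034 → M+2 is the base peak.
P(M+2) = C(4,1) × 0.758^3 × 0.242^1 = 4 × 0.43551951 × 0.2420 = 0.421583 (base)
P(M) = C(4,0) × 0.758^4 × 0.242^0 = 1 × 0.33012379 × 1.0000 = 0.330124
Relative intensity = 0.330124 / 0.421583 × 100 = 78.31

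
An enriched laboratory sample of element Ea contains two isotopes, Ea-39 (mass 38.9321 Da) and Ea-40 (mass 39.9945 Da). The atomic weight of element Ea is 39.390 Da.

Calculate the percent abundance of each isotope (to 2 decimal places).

Ea-39: 56.90%, Ea-40: 43.10%

With x = fraction of Ea-39 (so Ea-40 is 1 − x):
38.9321·x + 39.9945·(1 − x) = 39.390
(38.9321 − 39.9945)·x = 39.390 − 39.9945
x = -0.6045 / -1.0624 = 0.56899 → 56.90% Ea-39, 43.10% Ea-40.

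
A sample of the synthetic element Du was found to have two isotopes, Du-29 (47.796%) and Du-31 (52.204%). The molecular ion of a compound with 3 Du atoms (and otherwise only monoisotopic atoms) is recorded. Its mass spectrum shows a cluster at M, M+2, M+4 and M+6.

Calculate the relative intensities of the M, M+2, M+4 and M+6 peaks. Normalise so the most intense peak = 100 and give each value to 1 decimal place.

27.9 : 91.6 : 100.0 : 36.4

Each Du atom is independently Du-29 (p = 0.47796) or Du-31 (q = 0.52204); the cluster is the binomial expansion (p + q)^3.
P(M) = 0.47796^3 = 0.109188
P(M+2) = 3 × 0.47796^2 × 0.52204^1 = 0.357773
P(M+4) = 3 × 0.47796^1 × 0.52204^2 = 0.390769
P(M+6) = 0.52204^3 = 0.142269
The M+4 peak is largest (0.390769); scaling to 100 gives 27.9 : 91.6 : 100.0 : 36.4.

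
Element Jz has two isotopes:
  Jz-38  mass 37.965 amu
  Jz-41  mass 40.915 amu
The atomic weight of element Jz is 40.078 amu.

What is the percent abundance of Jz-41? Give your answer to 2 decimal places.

Let x be the fractional abundance of Jz-38; then Jz-41 has abundance 1 − x.
37.965·x + 40.915·(1 − x) = 40.078
(37.965 − 40.915)·x = 40.078 − 40.915
x = -0.837 / -2.950 = 0.28373 → 28.37% Jz-38, 71.63% Jz-41.

71.63%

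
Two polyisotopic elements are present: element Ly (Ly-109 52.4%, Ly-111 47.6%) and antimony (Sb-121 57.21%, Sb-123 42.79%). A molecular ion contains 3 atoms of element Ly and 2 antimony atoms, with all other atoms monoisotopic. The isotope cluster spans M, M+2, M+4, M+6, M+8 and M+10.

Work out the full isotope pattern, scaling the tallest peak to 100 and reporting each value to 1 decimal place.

Element Ly pattern (n=3): 0.14387782 : 0.39209453 : 0.35617747 : 0.10785018
Antimony pattern (n=2): 0.32729841 : 0.48960318 : 0.18309841
Convolve the two distributions (both contribute in 2-u steps):
  M: 0.14387782×0.32729841 = 0.047091
  M+2: 0.14387782×0.48960318 + 0.39209453×0.32729841 = 0.198775
  M+4: 0.14387782×0.18309841 + 0.39209453×0.48960318 + 0.35617747×0.32729841 = 0.334891
  M+6: 0.39209453×0.18309841 + 0.35617747×0.48960318 + 0.10785018×0.32729841 = 0.281477
  M+8: 0.35617747×0.18309841 + 0.10785018×0.48960318 = 0.118019
  M+10: 0.10785018×0.18309841 = 0.019747
Scale to base peak (0.334891) = 100: 14.1 : 59.4 : 100.0 : 84.1 : 35.2 : 5.9

14.1 : 59.4 : 100.0 : 84.1 : 35.2 : 5.9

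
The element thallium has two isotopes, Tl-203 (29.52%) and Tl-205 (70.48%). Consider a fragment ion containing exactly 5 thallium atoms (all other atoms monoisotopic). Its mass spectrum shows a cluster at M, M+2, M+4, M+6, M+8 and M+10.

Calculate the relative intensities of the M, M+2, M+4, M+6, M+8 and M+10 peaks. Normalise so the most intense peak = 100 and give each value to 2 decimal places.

Expanding (0.2952 + 0.7048)^5:
P(M) = 0.2952^5 = 0.002242
P(M+2) = 5 × 0.2952^4 × 0.7048^1 = 0.026761
P(M+4) = 10 × 0.2952^3 × 0.7048^2 = 0.127785
P(M+6) = 10 × 0.2952^2 × 0.7048^3 = 0.305092
P(M+8) = 5 × 0.2952^1 × 0.7048^4 = 0.364208
P(M+10) = 0.7048^5 = 0.173912
The M+8 peak is largest (0.364208); scaling to 100 gives 0.62 : 7.35 : 35.09 : 83.77 : 100.00 : 47.75.

0.62 : 7.35 : 35.09 : 83.77 : 100.00 : 47.75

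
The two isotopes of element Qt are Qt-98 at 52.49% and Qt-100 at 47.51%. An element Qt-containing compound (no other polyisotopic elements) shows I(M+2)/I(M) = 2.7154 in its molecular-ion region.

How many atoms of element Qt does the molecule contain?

With n Qt atoms, P(M+2)/P(M) = C(n,1)·p^(n−1)q / p^n = n·q/p = n · 0.4751/0.5249.
n = 2.7154 × 0.5249/0.4751 = 3.00 ≈ 3

3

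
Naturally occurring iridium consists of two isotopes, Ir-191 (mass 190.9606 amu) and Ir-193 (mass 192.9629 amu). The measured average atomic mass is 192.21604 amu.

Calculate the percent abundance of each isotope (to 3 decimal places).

Writing the weighted mean with unknown fraction x of Ir-191:
190.9606·x + 192.9629·(1 − x) = 192.21604
(190.9606 − 192.9629)·x = 192.21604 − 192.9629
x = -0.74686 / -2.0023 = 0.37300 → 37.300% Ir-191, 62.700% Ir-193.

Ir-191: 37.300%, Ir-193: 62.700%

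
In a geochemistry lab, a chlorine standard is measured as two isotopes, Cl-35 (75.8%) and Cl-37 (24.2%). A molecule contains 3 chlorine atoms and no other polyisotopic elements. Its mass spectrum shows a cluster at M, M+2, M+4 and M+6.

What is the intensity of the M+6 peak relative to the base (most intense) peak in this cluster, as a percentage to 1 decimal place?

(0.758 + 0.242)^3 gives M 0.4355, M+2 0.4171, M+4 0.1332, M+6 0.0142; the largest is M.
P(M) = C(3,0) × 0.758^3 × 0.242^0 = 1 × 0.43551951 × 1.0000 = 0.435520 (base)
P(M+6) = C(3,3) × 0.758^0 × 0.242^3 = 1 × 1.0000 × 0.01417249 = 0.014172
Relative intensity = 0.014172 / 0.435520 × 100 = 3.3

3.3%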